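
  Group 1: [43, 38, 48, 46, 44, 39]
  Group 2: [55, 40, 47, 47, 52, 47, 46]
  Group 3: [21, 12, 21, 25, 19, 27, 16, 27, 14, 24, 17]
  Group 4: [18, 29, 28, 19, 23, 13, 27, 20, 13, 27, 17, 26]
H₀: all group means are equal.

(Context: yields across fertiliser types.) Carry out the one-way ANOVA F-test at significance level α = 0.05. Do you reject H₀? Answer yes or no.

reject H₀: yes

Group means [43.00, 47.71, 20.27, 21.67], grand mean 29.861
SSB = Σnᵢ(x̄ᵢ−x̄)² = 5084.028; SSW = ΣΣ(x−x̄ᵢ)² = 844.277
MSB = 5084.028/3 = 1694.6762; MSW = 844.277/32 = 26.3837
F = MSB/MSW = 64.2320
df = (3, 32)
p-value (upper-tail) = 0.00000
At α=0.05: p < α → reject H₀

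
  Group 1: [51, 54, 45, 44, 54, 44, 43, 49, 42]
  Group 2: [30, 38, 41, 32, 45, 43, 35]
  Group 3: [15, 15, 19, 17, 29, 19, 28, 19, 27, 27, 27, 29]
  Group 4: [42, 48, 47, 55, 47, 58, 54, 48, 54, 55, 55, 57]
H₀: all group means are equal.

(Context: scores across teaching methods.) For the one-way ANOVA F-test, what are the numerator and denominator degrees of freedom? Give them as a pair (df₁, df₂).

degrees of freedom = [3, 36]

k = 4 groups, N = 40 total
df = (k−1, N−k) = (4−1, 40−4) = (3, 36)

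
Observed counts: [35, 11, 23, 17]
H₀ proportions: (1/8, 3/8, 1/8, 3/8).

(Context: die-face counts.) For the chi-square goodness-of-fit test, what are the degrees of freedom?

degrees of freedom = 3

df = k − 1 = 4 − 1 = 3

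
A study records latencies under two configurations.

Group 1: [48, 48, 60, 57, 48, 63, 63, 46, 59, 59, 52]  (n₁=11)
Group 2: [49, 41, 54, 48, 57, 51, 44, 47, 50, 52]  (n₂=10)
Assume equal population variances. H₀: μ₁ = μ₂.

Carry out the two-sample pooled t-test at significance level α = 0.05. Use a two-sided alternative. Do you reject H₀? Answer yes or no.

x̄₁=54.818, s₁=6.524, n₁=11
x̄₂=49.300, s₂=4.668, n₂=10
s_p² = [10·6.524² + 9·4.668²]/19 = 32.7230
SE = √(s_p²·(1/11+1/10)) = 2.4994
t = (54.818−49.300)/2.4994 = 2.2078
df = 19
p-value (two-sided) = 0.03975
At α=0.05: p < α → reject H₀

reject H₀: yes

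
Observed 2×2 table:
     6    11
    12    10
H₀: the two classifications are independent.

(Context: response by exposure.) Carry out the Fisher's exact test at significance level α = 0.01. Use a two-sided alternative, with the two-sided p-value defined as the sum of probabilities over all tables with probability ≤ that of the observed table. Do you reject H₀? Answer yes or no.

Margins: r₁=17, r₂=22, c₁=18, c₂=21, n=39
p_obs = C(17,6)·C(22,12)/C(39,18); sum pmf over tables with pmf ≤ p_obs
p-value (two-sided) = 0.33400
At α=0.01: p ≥ α → fail to reject H₀

reject H₀: no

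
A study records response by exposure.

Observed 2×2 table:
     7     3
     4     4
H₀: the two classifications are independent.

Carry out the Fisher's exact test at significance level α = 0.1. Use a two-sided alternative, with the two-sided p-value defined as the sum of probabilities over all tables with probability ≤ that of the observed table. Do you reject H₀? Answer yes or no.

Margins: r₁=10, r₂=8, c₁=11, c₂=7, n=18
p_obs = C(10,7)·C(8,4)/C(18,11); sum pmf over tables with pmf ≤ p_obs
p-value (two-sided) = 0.63047
At α=0.1: p ≥ α → fail to reject H₀

reject H₀: no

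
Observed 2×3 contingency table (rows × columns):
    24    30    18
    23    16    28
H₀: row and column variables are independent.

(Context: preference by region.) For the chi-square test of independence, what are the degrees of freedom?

df = (r−1)(c−1) = (2−1)·(3−1) = 2

degrees of freedom = 2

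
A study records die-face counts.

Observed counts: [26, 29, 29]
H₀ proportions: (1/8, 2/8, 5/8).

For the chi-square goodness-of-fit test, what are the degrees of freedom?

degrees of freedom = 2

df = k − 1 = 3 − 1 = 2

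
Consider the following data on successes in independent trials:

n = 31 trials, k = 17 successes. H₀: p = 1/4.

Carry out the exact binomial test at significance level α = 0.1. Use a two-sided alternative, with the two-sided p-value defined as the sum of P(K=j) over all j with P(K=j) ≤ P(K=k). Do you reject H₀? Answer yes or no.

Exact binomial: n=31, k=17, p₀=1/4=0.2500
P(X=j) = C(n,j)·p₀^j·(1−p₀)^(n−j); p = Σ P(X=j) over j with P(X=j) ≤ P(X=17)
p-value (two-sided) = 0.00050
At α=0.1: p < α → reject H₀

reject H₀: yes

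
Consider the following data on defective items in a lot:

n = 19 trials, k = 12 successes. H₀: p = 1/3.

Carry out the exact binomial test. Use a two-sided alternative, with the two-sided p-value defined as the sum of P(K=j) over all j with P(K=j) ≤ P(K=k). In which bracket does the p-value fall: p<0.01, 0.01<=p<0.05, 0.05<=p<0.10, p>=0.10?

Exact binomial: n=19, k=12, p₀=1/3=0.3333
P(X=j) = C(n,j)·p₀^j·(1−p₀)^(n−j); p = Σ P(X=j) over j with P(X=j) ≤ P(X=12)
p-value (two-sided) = 0.01216
→ bracket: 0.01<=p<0.05

p-value bracket: 0.01<=p<0.05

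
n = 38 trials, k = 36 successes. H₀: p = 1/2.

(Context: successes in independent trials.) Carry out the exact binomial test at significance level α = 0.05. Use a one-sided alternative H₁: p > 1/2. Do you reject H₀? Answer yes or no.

reject H₀: yes

Exact binomial: n=38, k=36, p₀=1/2=0.5000
P(X≥36) from Σ C(n,i)·p₀^i·(1−p₀)^(n−i)
p-value (one-sided, H₁ greater) = 0.00000
At α=0.05: p < α → reject H₀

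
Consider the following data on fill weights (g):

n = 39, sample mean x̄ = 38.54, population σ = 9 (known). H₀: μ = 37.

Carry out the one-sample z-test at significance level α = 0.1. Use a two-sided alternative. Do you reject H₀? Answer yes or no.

SE = σ/√n = 9/√39 = 1.4412
z = (x̄−μ₀)/SE = (38.54−37)/1.4412 = 1.0686
p-value (two-sided) = 0.28526
At α=0.1: p ≥ α → fail to reject H₀

reject H₀: no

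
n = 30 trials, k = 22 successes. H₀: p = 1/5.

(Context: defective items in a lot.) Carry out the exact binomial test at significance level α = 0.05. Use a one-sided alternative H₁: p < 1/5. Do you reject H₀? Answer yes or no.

reject H₀: no

Exact binomial: n=30, k=22, p₀=1/5=0.2000
P(X≤22) from Σ C(n,i)·p₀^i·(1−p₀)^(n−i)
p-value (one-sided, H₁ less) = 1.00000
At α=0.05: p ≥ α → fail to reject H₀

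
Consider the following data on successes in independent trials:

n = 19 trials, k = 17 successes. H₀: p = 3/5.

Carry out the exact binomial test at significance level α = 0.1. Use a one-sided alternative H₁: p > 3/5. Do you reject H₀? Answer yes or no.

Exact binomial: n=19, k=17, p₀=3/5=0.6000
P(X≥17) from Σ C(n,i)·p₀^i·(1−p₀)^(n−i)
p-value (one-sided, H₁ greater) = 0.00546
At α=0.1: p < α → reject H₀

reject H₀: yes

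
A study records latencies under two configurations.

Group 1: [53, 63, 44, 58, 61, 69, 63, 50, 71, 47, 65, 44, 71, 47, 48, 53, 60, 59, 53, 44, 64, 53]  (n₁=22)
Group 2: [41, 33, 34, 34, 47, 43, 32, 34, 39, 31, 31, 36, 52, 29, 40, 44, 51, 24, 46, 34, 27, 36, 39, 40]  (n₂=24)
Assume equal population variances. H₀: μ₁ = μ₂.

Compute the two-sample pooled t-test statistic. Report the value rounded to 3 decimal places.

test statistic = 7.990

x̄₁=56.364, s₁=8.845, n₁=22
x̄₂=37.375, s₂=7.252, n₂=24
s_p² = [21·8.845² + 23·7.252²]/44 = 64.8345
SE = √(s_p²·(1/22+1/24)) = 2.3766
t = (56.364−37.375)/2.3766 = 7.9897
df = 44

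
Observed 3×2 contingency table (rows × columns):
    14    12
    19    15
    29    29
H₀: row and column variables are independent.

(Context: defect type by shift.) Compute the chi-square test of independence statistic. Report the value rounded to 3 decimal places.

Row totals [26, 34, 58], col totals [62, 56], n=118
χ² = (14−13.66)²/13.66 + (12−12.34)²/12.34 + (19−17.86)²/17.86 + (15−16.14)²/16.14 + (29−30.47)²/30.47 + (29−27.53)²/27.53 = 0.3202
df = 2

test statistic = 0.320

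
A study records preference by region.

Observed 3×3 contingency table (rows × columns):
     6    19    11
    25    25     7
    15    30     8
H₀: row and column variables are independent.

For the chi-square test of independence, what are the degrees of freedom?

degrees of freedom = 4

df = (r−1)(c−1) = (3−1)·(3−1) = 4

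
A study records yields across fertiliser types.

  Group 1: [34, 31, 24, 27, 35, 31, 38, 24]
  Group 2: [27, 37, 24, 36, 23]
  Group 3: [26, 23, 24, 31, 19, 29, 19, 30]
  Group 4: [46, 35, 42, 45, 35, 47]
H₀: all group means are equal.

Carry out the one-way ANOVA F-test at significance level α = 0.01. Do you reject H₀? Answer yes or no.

reject H₀: yes

Group means [30.50, 29.40, 25.12, 41.67], grand mean 31.185
SSB = Σnᵢ(x̄ᵢ−x̄)² = 972.666; SSW = ΣΣ(x−x̄ᵢ)² = 665.408
MSB = 972.666/3 = 324.2219; MSW = 665.408/23 = 28.9308
F = MSB/MSW = 11.2068
df = (3, 23)
p-value (upper-tail) = 0.00010
At α=0.01: p < α → reject H₀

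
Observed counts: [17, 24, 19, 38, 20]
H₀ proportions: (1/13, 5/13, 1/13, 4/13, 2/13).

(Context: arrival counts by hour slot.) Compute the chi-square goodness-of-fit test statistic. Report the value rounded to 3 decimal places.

n = 118; E_i = n·p_i = [9.08, 45.38, 9.08, 36.31, 18.15]
χ² = (17−9.08)²/9.08 + (24−45.38)²/45.38 + (19−9.08)²/9.08 + (38−36.31)²/36.31 + (20−18.15)²/18.15 = 28.1068
df = 4

test statistic = 28.107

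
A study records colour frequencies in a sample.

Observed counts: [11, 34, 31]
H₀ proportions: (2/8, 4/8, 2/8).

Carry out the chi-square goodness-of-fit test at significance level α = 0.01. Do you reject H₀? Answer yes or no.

n = 76; E_i = n·p_i = [19.00, 38.00, 19.00]
χ² = (11−19.00)²/19.00 + (34−38.00)²/38.00 + (31−19.00)²/19.00 = 11.3684
df = 2
p-value (upper-tail) = 0.00340
At α=0.01: p < α → reject H₀

reject H₀: yes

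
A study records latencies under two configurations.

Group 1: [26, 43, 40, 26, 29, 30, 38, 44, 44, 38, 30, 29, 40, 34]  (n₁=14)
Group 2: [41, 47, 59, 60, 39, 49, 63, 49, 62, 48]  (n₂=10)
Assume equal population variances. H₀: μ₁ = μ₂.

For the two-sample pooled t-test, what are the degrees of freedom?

degrees of freedom = 22

df = n₁ + n₂ − 2 = 14 + 10 − 2 = 22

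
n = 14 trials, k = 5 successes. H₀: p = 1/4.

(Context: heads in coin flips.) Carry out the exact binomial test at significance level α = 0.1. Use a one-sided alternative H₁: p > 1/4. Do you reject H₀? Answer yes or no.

reject H₀: no

Exact binomial: n=14, k=5, p₀=1/4=0.2500
P(X≥5) from Σ C(n,i)·p₀^i·(1−p₀)^(n−i)
p-value (one-sided, H₁ greater) = 0.25847
At α=0.1: p ≥ α → fail to reject H₀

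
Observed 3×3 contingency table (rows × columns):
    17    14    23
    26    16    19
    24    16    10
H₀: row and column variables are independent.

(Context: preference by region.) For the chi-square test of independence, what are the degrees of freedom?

degrees of freedom = 4

df = (r−1)(c−1) = (3−1)·(3−1) = 4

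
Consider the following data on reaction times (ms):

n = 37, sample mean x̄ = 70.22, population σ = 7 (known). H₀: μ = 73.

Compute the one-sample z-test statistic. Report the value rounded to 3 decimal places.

SE = σ/√n = 7/√37 = 1.1508
z = (x̄−μ₀)/SE = (70.22−73)/1.1508 = -2.4157

test statistic = -2.416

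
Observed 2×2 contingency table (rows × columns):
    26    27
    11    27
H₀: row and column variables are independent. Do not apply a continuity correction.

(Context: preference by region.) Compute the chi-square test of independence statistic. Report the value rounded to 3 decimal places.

Row totals [53, 38], col totals [37, 54], n=91
χ² = (26−21.55)²/21.55 + (27−31.45)²/31.45 + (11−15.45)²/15.45 + (27−22.55)²/22.55 = 3.7093
df = 1

test statistic = 3.709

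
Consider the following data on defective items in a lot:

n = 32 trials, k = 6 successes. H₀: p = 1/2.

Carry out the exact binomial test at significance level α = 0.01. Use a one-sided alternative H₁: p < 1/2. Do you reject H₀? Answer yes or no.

Exact binomial: n=32, k=6, p₀=1/2=0.5000
P(X≤6) from Σ C(n,i)·p₀^i·(1−p₀)^(n−i)
p-value (one-sided, H₁ less) = 0.00027
At α=0.01: p < α → reject H₀

reject H₀: yes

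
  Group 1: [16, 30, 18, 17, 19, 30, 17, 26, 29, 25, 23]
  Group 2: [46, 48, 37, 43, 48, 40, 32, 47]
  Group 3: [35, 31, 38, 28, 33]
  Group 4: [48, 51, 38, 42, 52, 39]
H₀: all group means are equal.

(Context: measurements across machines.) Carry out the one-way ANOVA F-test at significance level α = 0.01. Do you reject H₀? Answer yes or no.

reject H₀: yes

Group means [22.73, 42.62, 33.00, 45.00], grand mean 34.200
SSB = Σnᵢ(x̄ᵢ−x̄)² = 2722.743; SSW = ΣΣ(x−x̄ᵢ)² = 794.057
MSB = 2722.743/3 = 907.5811; MSW = 794.057/26 = 30.5406
F = MSB/MSW = 29.7172
df = (3, 26)
p-value (upper-tail) = 0.00000
At α=0.01: p < α → reject H₀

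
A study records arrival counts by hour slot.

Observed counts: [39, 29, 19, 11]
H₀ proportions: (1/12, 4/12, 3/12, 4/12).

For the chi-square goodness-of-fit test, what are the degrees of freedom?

df = k − 1 = 4 − 1 = 3

degrees of freedom = 3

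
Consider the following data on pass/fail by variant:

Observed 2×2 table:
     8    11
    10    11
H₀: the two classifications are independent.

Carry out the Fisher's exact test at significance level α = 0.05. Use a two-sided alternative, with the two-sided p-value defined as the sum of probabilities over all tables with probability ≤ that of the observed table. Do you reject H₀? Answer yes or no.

Margins: r₁=19, r₂=21, c₁=18, c₂=22, n=40
p_obs = C(19,8)·C(21,10)/C(40,18); sum pmf over tables with pmf ≤ p_obs
p-value (two-sided) = 0.76052
At α=0.05: p ≥ α → fail to reject H₀

reject H₀: no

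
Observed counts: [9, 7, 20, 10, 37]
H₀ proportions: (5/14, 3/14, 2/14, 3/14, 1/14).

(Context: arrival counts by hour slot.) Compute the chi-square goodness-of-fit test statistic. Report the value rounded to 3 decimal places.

n = 83; E_i = n·p_i = [29.64, 17.79, 11.86, 17.79, 5.93]
χ² = (9−29.64)²/29.64 + (7−17.79)²/17.79 + (20−11.86)²/11.86 + (10−17.79)²/17.79 + (37−5.93)²/5.93 = 192.7606
df = 4

test statistic = 192.761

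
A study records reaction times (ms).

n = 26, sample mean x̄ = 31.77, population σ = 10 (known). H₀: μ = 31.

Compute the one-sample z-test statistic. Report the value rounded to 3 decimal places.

test statistic = 0.393

SE = σ/√n = 10/√26 = 1.9612
z = (x̄−μ₀)/SE = (31.77−31)/1.9612 = 0.3926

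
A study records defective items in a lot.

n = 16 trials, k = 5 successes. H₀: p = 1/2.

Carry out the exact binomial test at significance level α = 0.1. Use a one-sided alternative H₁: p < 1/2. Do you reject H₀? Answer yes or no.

Exact binomial: n=16, k=5, p₀=1/2=0.5000
P(X≤5) from Σ C(n,i)·p₀^i·(1−p₀)^(n−i)
p-value (one-sided, H₁ less) = 0.10506
At α=0.1: p ≥ α → fail to reject H₀

reject H₀: no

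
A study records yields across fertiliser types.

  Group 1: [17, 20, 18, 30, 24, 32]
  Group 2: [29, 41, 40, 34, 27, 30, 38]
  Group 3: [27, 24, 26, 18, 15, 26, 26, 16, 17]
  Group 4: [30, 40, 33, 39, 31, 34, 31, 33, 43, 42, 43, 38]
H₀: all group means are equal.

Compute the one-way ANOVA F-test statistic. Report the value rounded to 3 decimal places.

Group means [23.50, 34.14, 21.67, 36.42], grand mean 29.765
SSB = Σnᵢ(x̄ᵢ−x̄)² = 1490.844; SSW = ΣΣ(x−x̄ᵢ)² = 861.274
MSB = 1490.844/3 = 496.9479; MSW = 861.274/30 = 28.7091
F = MSB/MSW = 17.3098
df = (3, 30)

test statistic = 17.310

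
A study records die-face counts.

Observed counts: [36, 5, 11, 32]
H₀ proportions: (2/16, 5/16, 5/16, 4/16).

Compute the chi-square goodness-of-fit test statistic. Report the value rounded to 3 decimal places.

test statistic = 93.752

n = 84; E_i = n·p_i = [10.50, 26.25, 26.25, 21.00]
χ² = (36−10.50)²/10.50 + (5−26.25)²/26.25 + (11−26.25)²/26.25 + (32−21.00)²/21.00 = 93.7524
df = 3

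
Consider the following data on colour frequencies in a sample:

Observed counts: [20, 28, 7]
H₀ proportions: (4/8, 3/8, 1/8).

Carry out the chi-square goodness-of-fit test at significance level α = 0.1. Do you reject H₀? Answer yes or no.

reject H₀: yes

n = 55; E_i = n·p_i = [27.50, 20.62, 6.88]
χ² = (20−27.50)²/27.50 + (28−20.62)²/20.62 + (7−6.88)²/6.88 = 4.6848
df = 2
p-value (upper-tail) = 0.09609
At α=0.1: p < α → reject H₀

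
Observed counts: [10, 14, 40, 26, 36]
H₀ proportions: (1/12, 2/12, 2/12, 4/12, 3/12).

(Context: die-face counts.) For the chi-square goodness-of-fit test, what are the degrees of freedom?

df = k − 1 = 5 − 1 = 4

degrees of freedom = 4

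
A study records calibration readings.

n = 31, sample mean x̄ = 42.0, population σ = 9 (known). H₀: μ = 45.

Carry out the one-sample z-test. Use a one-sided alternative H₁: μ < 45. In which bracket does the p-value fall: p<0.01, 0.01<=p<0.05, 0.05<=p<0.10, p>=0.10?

p-value bracket: 0.01<=p<0.05

SE = σ/√n = 9/√31 = 1.6164
z = (x̄−μ₀)/SE = (42.0−45)/1.6164 = -1.8559
p-value (one-sided, H₁ less) = 0.03173
→ bracket: 0.01<=p<0.05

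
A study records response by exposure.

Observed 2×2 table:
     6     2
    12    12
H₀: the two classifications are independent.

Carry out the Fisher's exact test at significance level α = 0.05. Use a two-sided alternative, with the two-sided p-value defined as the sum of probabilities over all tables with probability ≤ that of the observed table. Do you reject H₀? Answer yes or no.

reject H₀: no

Margins: r₁=8, r₂=24, c₁=18, c₂=14, n=32
p_obs = C(8,6)·C(24,12)/C(32,18); sum pmf over tables with pmf ≤ p_obs
p-value (two-sided) = 0.41228
At α=0.05: p ≥ α → fail to reject H₀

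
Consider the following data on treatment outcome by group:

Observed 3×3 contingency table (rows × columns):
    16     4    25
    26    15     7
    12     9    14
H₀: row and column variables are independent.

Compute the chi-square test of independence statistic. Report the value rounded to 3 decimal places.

Row totals [45, 48, 35], col totals [54, 28, 46], n=128
χ² = (16−18.98)²/18.98 + (4−9.84)²/9.84 + (25−16.17)²/16.17 + (26−20.25)²/20.25 + (15−10.50)²/10.50 + (7−17.25)²/17.25 + (12−14.77)²/14.77 + (9−7.66)²/7.66 + (14−12.58)²/12.58 = 19.3240
df = 4

test statistic = 19.324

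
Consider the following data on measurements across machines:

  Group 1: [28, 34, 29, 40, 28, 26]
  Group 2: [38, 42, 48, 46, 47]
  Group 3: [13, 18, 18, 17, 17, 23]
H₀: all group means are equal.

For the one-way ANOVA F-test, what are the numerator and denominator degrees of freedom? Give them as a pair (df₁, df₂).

k = 3 groups, N = 17 total
df = (k−1, N−k) = (3−1, 17−3) = (2, 14)

degrees of freedom = [2, 14]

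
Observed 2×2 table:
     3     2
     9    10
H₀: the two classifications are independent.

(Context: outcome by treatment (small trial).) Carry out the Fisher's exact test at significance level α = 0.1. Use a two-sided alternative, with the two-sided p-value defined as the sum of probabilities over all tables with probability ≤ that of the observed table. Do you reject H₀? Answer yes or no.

reject H₀: no

Margins: r₁=5, r₂=19, c₁=12, c₂=12, n=24
p_obs = C(5,3)·C(19,9)/C(24,12); sum pmf over tables with pmf ≤ p_obs
p-value (two-sided) = 1.00000
At α=0.1: p ≥ α → fail to reject H₀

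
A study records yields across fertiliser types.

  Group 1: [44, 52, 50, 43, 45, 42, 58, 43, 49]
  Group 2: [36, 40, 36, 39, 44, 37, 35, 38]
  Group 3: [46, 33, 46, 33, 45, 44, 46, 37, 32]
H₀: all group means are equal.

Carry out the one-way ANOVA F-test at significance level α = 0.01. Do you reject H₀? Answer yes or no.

reject H₀: yes

Group means [47.33, 38.12, 40.22], grand mean 42.038
SSB = Σnᵢ(x̄ᵢ−x̄)² = 404.531; SSW = ΣΣ(x−x̄ᵢ)² = 606.431
MSB = 404.531/2 = 202.2655; MSW = 606.431/23 = 26.3665
F = MSB/MSW = 7.6713
df = (2, 23)
p-value (upper-tail) = 0.00280
At α=0.01: p < α → reject H₀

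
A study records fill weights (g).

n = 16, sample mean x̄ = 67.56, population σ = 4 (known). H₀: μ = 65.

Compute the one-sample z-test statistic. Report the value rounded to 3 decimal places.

SE = σ/√n = 4/√16 = 1.0000
z = (x̄−μ₀)/SE = (67.56−65)/1.0000 = 2.5600

test statistic = 2.560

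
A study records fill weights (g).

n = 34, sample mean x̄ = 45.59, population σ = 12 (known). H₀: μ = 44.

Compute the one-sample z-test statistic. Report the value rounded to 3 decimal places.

SE = σ/√n = 12/√34 = 2.0580
z = (x̄−μ₀)/SE = (45.59−44)/2.0580 = 0.7726

test statistic = 0.773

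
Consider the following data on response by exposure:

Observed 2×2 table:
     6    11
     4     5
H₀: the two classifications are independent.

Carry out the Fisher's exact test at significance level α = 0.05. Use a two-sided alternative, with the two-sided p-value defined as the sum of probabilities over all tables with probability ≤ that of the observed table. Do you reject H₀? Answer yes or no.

Margins: r₁=17, r₂=9, c₁=10, c₂=16, n=26
p_obs = C(17,6)·C(9,4)/C(26,10); sum pmf over tables with pmf ≤ p_obs
p-value (two-sided) = 0.69245
At α=0.05: p ≥ α → fail to reject H₀

reject H₀: no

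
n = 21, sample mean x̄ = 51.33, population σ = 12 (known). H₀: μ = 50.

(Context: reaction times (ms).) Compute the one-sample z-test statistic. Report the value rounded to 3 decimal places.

SE = σ/√n = 12/√21 = 2.6186
z = (x̄−μ₀)/SE = (51.33−50)/2.6186 = 0.5079

test statistic = 0.508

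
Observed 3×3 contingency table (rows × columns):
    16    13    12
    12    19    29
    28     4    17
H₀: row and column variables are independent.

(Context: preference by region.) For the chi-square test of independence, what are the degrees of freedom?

df = (r−1)(c−1) = (3−1)·(3−1) = 4

degrees of freedom = 4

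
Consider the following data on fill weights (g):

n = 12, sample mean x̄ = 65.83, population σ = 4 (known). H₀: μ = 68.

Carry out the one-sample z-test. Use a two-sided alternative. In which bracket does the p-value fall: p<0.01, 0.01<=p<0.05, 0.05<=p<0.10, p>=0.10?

SE = σ/√n = 4/√12 = 1.1547
z = (x̄−μ₀)/SE = (65.83−68)/1.1547 = -1.8793
p-value (two-sided) = 0.06021
→ bracket: 0.05<=p<0.10

p-value bracket: 0.05<=p<0.10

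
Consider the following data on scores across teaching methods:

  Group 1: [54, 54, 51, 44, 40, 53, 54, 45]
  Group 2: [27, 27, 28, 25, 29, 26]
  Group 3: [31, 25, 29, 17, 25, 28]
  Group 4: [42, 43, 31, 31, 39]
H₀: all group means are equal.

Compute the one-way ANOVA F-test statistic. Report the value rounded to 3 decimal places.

Group means [49.38, 27.00, 25.83, 37.20], grand mean 35.920
SSB = Σnᵢ(x̄ᵢ−x̄)² = 2544.332; SSW = ΣΣ(x−x̄ᵢ)² = 483.508
MSB = 2544.332/3 = 848.1106; MSW = 483.508/21 = 23.0242
F = MSB/MSW = 36.8356
df = (3, 21)

test statistic = 36.836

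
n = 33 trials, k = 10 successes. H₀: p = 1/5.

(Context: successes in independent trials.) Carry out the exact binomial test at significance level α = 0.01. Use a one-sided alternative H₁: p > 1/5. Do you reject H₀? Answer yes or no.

reject H₀: no

Exact binomial: n=33, k=10, p₀=1/5=0.2000
P(X≥10) from Σ C(n,i)·p₀^i·(1−p₀)^(n−i)
p-value (one-sided, H₁ greater) = 0.10679
At α=0.01: p ≥ α → fail to reject H₀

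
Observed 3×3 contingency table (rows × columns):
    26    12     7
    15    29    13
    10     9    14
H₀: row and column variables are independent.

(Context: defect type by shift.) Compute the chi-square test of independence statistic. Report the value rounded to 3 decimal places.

test statistic = 18.018

Row totals [45, 57, 33], col totals [51, 50, 34], n=135
χ² = (26−17.00)²/17.00 + (12−16.67)²/16.67 + (7−11.33)²/11.33 + (15−21.53)²/21.53 + (29−21.11)²/21.11 + (13−14.36)²/14.36 + (10−12.47)²/12.47 + (9−12.22)²/12.22 + (14−8.31)²/8.31 = 18.0180
df = 4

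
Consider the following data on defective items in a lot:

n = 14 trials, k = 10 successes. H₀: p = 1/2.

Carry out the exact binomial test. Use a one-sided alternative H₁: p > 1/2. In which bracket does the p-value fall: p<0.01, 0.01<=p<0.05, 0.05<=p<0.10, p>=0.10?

Exact binomial: n=14, k=10, p₀=1/2=0.5000
P(X≥10) from Σ C(n,i)·p₀^i·(1−p₀)^(n−i)
p-value (one-sided, H₁ greater) = 0.08978
→ bracket: 0.05<=p<0.10

p-value bracket: 0.05<=p<0.10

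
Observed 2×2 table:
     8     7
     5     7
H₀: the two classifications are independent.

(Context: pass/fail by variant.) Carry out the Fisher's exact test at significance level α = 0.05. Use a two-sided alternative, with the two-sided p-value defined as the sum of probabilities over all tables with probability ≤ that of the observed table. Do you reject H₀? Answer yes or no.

reject H₀: no

Margins: r₁=15, r₂=12, c₁=13, c₂=14, n=27
p_obs = C(15,8)·C(12,5)/C(27,13); sum pmf over tables with pmf ≤ p_obs
p-value (two-sided) = 0.70357
At α=0.05: p ≥ α → fail to reject H₀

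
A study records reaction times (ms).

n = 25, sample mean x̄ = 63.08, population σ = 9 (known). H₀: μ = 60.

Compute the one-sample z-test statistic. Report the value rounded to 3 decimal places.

test statistic = 1.711

SE = σ/√n = 9/√25 = 1.8000
z = (x̄−μ₀)/SE = (63.08−60)/1.8000 = 1.7111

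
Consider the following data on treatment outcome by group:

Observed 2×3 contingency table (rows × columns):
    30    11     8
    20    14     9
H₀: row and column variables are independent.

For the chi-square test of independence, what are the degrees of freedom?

degrees of freedom = 2

df = (r−1)(c−1) = (2−1)·(3−1) = 2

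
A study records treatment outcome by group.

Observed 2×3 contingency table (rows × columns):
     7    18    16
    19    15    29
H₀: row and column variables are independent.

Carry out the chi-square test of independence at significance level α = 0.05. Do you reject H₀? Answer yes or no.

reject H₀: no

Row totals [41, 63], col totals [26, 33, 45], n=104
χ² = (7−10.25)²/10.25 + (18−13.01)²/13.01 + (16−17.74)²/17.74 + (19−15.75)²/15.75 + (15−19.99)²/19.99 + (29−27.26)²/27.26 = 5.1430
df = 2
p-value (upper-tail) = 0.07642
At α=0.05: p ≥ α → fail to reject H₀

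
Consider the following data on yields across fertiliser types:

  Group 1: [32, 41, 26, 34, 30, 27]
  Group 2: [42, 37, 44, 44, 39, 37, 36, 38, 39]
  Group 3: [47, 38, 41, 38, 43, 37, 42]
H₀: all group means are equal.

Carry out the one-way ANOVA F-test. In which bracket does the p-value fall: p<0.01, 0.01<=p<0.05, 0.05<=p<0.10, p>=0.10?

p-value bracket: p<0.01

Group means [31.67, 39.56, 40.86], grand mean 37.818
SSB = Σnᵢ(x̄ᵢ−x̄)² = 318.860; SSW = ΣΣ(x−x̄ᵢ)² = 298.413
MSB = 318.860/2 = 159.4300; MSW = 298.413/19 = 15.7059
F = MSB/MSW = 10.1509
df = (2, 19)
p-value (upper-tail) = 0.00100
→ bracket: p<0.01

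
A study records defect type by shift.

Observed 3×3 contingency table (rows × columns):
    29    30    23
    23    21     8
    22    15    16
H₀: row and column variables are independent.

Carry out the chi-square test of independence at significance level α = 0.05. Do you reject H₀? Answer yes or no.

reject H₀: no

Row totals [82, 52, 53], col totals [74, 66, 47], n=187
χ² = (29−32.45)²/32.45 + (30−28.94)²/28.94 + (23−20.61)²/20.61 + (23−20.58)²/20.58 + (21−18.35)²/18.35 + (8−13.07)²/13.07 + (22−20.97)²/20.97 + (15−18.71)²/18.71 + (16−13.32)²/13.32 = 4.6393
df = 4
p-value (upper-tail) = 0.32635
At α=0.05: p ≥ α → fail to reject H₀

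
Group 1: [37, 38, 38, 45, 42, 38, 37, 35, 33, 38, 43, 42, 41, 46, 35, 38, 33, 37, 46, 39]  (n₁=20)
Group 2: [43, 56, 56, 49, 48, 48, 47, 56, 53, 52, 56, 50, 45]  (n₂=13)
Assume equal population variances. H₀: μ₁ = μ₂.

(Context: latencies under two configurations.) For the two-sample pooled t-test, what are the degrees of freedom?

df = n₁ + n₂ − 2 = 20 + 13 − 2 = 31

degrees of freedom = 31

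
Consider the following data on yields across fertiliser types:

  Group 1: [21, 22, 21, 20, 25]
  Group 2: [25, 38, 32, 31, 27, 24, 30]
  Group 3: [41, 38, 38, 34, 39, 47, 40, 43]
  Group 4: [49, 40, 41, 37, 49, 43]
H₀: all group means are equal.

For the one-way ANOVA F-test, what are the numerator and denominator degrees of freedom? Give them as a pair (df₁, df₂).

k = 4 groups, N = 26 total
df = (k−1, N−k) = (4−1, 26−4) = (3, 22)

degrees of freedom = [3, 22]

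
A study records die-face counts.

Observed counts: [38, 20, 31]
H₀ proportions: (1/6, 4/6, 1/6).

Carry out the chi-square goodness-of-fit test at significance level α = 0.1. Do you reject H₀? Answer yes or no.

n = 89; E_i = n·p_i = [14.83, 59.33, 14.83]
χ² = (38−14.83)²/14.83 + (20−59.33)²/59.33 + (31−14.83)²/14.83 = 79.8764
df = 2
p-value (upper-tail) = 0.00000
At α=0.1: p < α → reject H₀

reject H₀: yes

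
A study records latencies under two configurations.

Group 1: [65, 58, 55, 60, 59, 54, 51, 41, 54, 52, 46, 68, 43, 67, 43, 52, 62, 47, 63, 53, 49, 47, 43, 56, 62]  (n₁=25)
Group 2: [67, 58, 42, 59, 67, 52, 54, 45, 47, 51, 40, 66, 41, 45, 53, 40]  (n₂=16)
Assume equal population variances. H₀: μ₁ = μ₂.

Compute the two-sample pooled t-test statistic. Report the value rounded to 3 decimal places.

x̄₁=54.000, s₁=7.943, n₁=25
x̄₂=51.688, s₂=9.548, n₂=16
s_p² = [24·7.943² + 15·9.548²]/39 = 73.8830
SE = √(s_p²·(1/25+1/16)) = 2.7519
t = (54.000−51.688)/2.7519 = 0.8403
df = 39

test statistic = 0.840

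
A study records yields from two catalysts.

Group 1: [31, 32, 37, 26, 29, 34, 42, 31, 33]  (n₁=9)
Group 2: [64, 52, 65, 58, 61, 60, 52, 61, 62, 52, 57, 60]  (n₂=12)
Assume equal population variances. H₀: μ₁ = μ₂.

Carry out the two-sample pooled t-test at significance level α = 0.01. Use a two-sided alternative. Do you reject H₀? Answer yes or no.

reject H₀: yes

x̄₁=32.778, s₁=4.631, n₁=9
x̄₂=58.667, s₂=4.579, n₂=12
s_p² = [8·4.631² + 11·4.579²]/19 = 21.1696
SE = √(s_p²·(1/9+1/12)) = 2.0289
t = (32.778−58.667)/2.0289 = -12.7603
df = 19
p-value (two-sided) = 0.00000
At α=0.01: p < α → reject H₀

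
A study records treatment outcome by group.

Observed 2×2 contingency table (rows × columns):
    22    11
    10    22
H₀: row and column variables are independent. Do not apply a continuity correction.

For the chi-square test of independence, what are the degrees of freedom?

df = (r−1)(c−1) = (2−1)·(2−1) = 1

degrees of freedom = 1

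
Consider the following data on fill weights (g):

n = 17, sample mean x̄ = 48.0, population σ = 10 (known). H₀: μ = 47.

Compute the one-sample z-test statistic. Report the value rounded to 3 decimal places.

SE = σ/√n = 10/√17 = 2.4254
z = (x̄−μ₀)/SE = (48.0−47)/2.4254 = 0.4123

test statistic = 0.412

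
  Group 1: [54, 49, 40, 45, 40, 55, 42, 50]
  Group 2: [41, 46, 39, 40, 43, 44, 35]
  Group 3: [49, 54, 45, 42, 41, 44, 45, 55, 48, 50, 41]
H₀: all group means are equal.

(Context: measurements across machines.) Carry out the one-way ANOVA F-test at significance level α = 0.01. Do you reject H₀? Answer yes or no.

reject H₀: no

Group means [46.88, 41.14, 46.73], grand mean 45.269
SSB = Σnᵢ(x̄ᵢ−x̄)² = 163.201; SSW = ΣΣ(x−x̄ᵢ)² = 571.914
MSB = 163.201/2 = 81.6007; MSW = 571.914/23 = 24.8658
F = MSB/MSW = 3.2816
df = (2, 23)
p-value (upper-tail) = 0.05575
At α=0.01: p ≥ α → fail to reject H₀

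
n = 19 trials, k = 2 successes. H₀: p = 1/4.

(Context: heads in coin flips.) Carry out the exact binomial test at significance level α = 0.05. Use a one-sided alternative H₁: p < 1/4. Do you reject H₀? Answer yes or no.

Exact binomial: n=19, k=2, p₀=1/4=0.2500
P(X≤2) from Σ C(n,i)·p₀^i·(1−p₀)^(n−i)
p-value (one-sided, H₁ less) = 0.11134
At α=0.05: p ≥ α → fail to reject H₀

reject H₀: no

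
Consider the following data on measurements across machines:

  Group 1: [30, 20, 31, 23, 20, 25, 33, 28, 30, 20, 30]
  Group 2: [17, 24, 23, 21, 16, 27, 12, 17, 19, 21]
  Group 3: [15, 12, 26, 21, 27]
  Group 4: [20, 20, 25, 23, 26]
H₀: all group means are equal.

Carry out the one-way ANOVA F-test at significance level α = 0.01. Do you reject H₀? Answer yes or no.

reject H₀: no

Group means [26.36, 19.70, 20.20, 22.80], grand mean 22.645
SSB = Σnᵢ(x̄ᵢ−x̄)² = 268.851; SSW = ΣΣ(x−x̄ᵢ)² = 622.245
MSB = 268.851/3 = 89.6171; MSW = 622.245/27 = 23.0461
F = MSB/MSW = 3.8886
df = (3, 27)
p-value (upper-tail) = 0.01973
At α=0.01: p ≥ α → fail to reject H₀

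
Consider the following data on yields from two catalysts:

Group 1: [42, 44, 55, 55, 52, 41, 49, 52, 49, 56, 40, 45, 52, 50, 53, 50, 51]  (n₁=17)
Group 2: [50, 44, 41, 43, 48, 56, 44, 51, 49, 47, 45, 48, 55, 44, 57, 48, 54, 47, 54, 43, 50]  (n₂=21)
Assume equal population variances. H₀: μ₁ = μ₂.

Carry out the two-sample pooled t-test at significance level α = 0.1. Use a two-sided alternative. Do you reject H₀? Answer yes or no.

x̄₁=49.176, s₁=5.028, n₁=17
x̄₂=48.476, s₂=4.676, n₂=21
s_p² = [16·5.028² + 20·4.676²]/36 = 23.3808
SE = √(s_p²·(1/17+1/21)) = 1.5776
t = (49.176−48.476)/1.5776 = 0.4439
df = 36
p-value (two-sided) = 0.65977
At α=0.1: p ≥ α → fail to reject H₀

reject H₀: no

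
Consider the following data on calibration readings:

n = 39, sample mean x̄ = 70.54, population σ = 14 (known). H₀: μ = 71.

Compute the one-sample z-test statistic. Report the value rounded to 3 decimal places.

SE = σ/√n = 14/√39 = 2.2418
z = (x̄−μ₀)/SE = (70.54−71)/2.2418 = -0.2052

test statistic = -0.205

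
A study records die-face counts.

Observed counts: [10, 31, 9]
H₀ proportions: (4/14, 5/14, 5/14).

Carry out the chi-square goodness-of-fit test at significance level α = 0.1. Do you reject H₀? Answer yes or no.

reject H₀: yes

n = 50; E_i = n·p_i = [14.29, 17.86, 17.86]
χ² = (10−14.29)²/14.29 + (31−17.86)²/17.86 + (9−17.86)²/17.86 = 15.3520
df = 2
p-value (upper-tail) = 0.00046
At α=0.1: p < α → reject H₀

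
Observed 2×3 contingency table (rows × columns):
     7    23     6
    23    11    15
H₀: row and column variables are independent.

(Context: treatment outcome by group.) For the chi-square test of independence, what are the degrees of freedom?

df = (r−1)(c−1) = (2−1)·(3−1) = 2

degrees of freedom = 2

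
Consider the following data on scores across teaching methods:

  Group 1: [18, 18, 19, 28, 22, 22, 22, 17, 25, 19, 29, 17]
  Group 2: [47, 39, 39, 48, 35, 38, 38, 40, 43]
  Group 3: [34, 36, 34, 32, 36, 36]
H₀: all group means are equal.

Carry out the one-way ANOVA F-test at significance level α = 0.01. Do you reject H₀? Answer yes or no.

reject H₀: yes

Group means [21.33, 40.78, 34.67], grand mean 30.778
SSB = Σnᵢ(x̄ᵢ−x̄)² = 2061.111; SSW = ΣΣ(x−x̄ᵢ)² = 353.556
MSB = 2061.111/2 = 1030.5556; MSW = 353.556/24 = 14.7315
F = MSB/MSW = 69.9560
df = (2, 24)
p-value (upper-tail) = 0.00000
At α=0.01: p < α → reject H₀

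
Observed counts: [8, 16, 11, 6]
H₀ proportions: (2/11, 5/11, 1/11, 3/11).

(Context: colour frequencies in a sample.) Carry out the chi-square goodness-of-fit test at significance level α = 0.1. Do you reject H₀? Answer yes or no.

reject H₀: yes

n = 41; E_i = n·p_i = [7.45, 18.64, 3.73, 11.18]
χ² = (8−7.45)²/7.45 + (16−18.64)²/18.64 + (11−3.73)²/3.73 + (6−11.18)²/11.18 = 17.0049
df = 3
p-value (upper-tail) = 0.00071
At α=0.1: p < α → reject H₀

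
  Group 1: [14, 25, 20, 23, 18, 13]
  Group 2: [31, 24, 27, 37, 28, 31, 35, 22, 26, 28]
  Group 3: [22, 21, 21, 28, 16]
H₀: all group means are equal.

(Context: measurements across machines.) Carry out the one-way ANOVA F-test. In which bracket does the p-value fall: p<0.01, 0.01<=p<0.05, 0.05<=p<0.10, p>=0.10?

Group means [18.83, 28.90, 21.60], grand mean 24.286
SSB = Σnᵢ(x̄ᵢ−x̄)² = 427.352; SSW = ΣΣ(x−x̄ᵢ)² = 384.933
MSB = 427.352/2 = 213.6762; MSW = 384.933/18 = 21.3852
F = MSB/MSW = 9.9918
df = (2, 18)
p-value (upper-tail) = 0.00121
→ bracket: p<0.01

p-value bracket: p<0.01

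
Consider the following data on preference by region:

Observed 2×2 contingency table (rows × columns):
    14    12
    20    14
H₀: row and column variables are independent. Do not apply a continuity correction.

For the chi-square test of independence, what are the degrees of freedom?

degrees of freedom = 1

df = (r−1)(c−1) = (2−1)·(2−1) = 1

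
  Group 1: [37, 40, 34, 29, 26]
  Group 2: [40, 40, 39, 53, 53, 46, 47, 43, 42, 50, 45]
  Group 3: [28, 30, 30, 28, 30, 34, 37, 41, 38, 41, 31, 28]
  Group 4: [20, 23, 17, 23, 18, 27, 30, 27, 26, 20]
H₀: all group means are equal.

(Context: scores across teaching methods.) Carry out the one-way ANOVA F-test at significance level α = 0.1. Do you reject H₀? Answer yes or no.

Group means [33.20, 45.27, 33.00, 23.10], grand mean 33.974
SSB = Σnᵢ(x̄ᵢ−x̄)² = 2601.092; SSW = ΣΣ(x−x̄ᵢ)² = 831.882
MSB = 2601.092/3 = 867.0306; MSW = 831.882/34 = 24.4671
F = MSB/MSW = 35.4366
df = (3, 34)
p-value (upper-tail) = 0.00000
At α=0.1: p < α → reject H₀

reject H₀: yes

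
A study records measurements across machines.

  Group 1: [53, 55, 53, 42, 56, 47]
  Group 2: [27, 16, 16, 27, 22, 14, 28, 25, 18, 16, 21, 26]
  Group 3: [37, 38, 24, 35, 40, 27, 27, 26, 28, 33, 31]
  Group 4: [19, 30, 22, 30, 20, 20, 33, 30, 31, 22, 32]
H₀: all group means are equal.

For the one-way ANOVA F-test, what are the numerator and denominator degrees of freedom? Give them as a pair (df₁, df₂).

k = 4 groups, N = 40 total
df = (k−1, N−k) = (4−1, 40−4) = (3, 36)

degrees of freedom = [3, 36]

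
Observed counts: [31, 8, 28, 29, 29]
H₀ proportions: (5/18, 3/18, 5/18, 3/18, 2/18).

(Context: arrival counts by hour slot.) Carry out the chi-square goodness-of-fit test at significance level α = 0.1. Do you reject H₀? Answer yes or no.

n = 125; E_i = n·p_i = [34.72, 20.83, 34.72, 20.83, 13.89]
χ² = (31−34.72)²/34.72 + (8−20.83)²/20.83 + (28−34.72)²/34.72 + (29−20.83)²/20.83 + (29−13.89)²/13.89 = 29.2480
df = 4
p-value (upper-tail) = 0.00001
At α=0.1: p < α → reject H₀

reject H₀: yes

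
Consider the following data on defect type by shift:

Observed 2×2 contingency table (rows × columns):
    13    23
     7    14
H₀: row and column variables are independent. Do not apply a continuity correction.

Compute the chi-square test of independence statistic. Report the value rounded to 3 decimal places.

Row totals [36, 21], col totals [20, 37], n=57
χ² = (13−12.63)²/12.63 + (23−23.37)²/23.37 + (7−7.37)²/7.37 + (14−13.63)²/13.63 = 0.0449
df = 1

test statistic = 0.045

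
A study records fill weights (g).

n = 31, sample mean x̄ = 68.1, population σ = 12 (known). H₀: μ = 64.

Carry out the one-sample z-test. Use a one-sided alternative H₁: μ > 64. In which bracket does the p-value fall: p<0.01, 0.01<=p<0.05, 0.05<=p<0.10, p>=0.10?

SE = σ/√n = 12/√31 = 2.1553
z = (x̄−μ₀)/SE = (68.1−64)/2.1553 = 1.9023
p-value (one-sided, H₁ greater) = 0.02856
→ bracket: 0.01<=p<0.05

p-value bracket: 0.01<=p<0.05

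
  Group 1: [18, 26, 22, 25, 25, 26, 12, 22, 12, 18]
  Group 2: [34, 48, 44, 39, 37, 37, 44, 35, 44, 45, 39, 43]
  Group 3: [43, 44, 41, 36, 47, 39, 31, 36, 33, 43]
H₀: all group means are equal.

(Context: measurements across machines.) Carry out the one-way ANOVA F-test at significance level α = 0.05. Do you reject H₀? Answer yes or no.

Group means [20.60, 40.75, 39.30], grand mean 34.000
SSB = Σnᵢ(x̄ᵢ−x̄)² = 2623.250; SSW = ΣΣ(x−x̄ᵢ)² = 724.750
MSB = 2623.250/2 = 1311.6250; MSW = 724.750/29 = 24.9914
F = MSB/MSW = 52.4831
df = (2, 29)
p-value (upper-tail) = 0.00000
At α=0.05: p < α → reject H₀

reject H₀: yes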